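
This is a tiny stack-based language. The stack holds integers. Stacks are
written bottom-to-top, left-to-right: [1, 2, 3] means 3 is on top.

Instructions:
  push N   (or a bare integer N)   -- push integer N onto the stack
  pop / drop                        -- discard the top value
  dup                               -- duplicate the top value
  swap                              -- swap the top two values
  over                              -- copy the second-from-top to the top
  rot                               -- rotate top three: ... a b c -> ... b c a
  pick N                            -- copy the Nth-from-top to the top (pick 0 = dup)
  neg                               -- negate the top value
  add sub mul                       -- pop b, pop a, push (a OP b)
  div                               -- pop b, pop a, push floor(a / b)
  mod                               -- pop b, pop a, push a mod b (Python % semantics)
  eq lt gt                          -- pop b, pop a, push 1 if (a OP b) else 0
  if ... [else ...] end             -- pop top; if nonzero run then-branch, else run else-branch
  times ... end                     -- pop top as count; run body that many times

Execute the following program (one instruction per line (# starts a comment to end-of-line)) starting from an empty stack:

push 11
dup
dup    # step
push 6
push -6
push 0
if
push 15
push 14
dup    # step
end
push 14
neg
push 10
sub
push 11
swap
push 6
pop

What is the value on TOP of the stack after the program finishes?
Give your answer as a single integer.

After 'push 11': [11]
After 'dup': [11, 11]
After 'dup': [11, 11, 11]
After 'push 6': [11, 11, 11, 6]
After 'push -6': [11, 11, 11, 6, -6]
After 'push 0': [11, 11, 11, 6, -6, 0]
After 'if': [11, 11, 11, 6, -6]
After 'push 14': [11, 11, 11, 6, -6, 14]
After 'neg': [11, 11, 11, 6, -6, -14]
After 'push 10': [11, 11, 11, 6, -6, -14, 10]
After 'sub': [11, 11, 11, 6, -6, -24]
After 'push 11': [11, 11, 11, 6, -6, -24, 11]
After 'swap': [11, 11, 11, 6, -6, 11, -24]
After 'push 6': [11, 11, 11, 6, -6, 11, -24, 6]
After 'pop': [11, 11, 11, 6, -6, 11, -24]

Answer: -24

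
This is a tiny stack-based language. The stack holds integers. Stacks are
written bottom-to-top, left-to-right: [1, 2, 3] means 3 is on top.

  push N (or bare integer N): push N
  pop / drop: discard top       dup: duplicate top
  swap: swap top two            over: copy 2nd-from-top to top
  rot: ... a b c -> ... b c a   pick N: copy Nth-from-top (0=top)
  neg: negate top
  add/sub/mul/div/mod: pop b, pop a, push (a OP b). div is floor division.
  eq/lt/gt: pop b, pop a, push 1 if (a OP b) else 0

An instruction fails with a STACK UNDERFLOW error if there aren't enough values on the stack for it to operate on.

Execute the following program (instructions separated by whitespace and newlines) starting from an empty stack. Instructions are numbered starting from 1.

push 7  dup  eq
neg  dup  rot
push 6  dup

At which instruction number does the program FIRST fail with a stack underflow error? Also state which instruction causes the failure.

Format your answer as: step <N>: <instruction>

Answer: step 6: rot

Derivation:
Step 1 ('push 7'): stack = [7], depth = 1
Step 2 ('dup'): stack = [7, 7], depth = 2
Step 3 ('eq'): stack = [1], depth = 1
Step 4 ('neg'): stack = [-1], depth = 1
Step 5 ('dup'): stack = [-1, -1], depth = 2
Step 6 ('rot'): needs 3 value(s) but depth is 2 — STACK UNDERFLOW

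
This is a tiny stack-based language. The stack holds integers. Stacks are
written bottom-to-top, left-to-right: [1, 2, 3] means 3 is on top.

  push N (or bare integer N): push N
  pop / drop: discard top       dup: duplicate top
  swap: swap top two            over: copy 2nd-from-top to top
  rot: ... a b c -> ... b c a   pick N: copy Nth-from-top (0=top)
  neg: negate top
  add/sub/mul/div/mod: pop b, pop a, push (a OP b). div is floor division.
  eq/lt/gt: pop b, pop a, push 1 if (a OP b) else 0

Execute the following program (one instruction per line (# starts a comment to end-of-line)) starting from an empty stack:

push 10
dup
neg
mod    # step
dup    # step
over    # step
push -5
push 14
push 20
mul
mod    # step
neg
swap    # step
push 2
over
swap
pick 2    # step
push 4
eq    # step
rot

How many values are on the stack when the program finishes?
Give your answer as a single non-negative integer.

After 'push 10': stack = [10] (depth 1)
After 'dup': stack = [10, 10] (depth 2)
After 'neg': stack = [10, -10] (depth 2)
After 'mod': stack = [0] (depth 1)
After 'dup': stack = [0, 0] (depth 2)
After 'over': stack = [0, 0, 0] (depth 3)
After 'push -5': stack = [0, 0, 0, -5] (depth 4)
After 'push 14': stack = [0, 0, 0, -5, 14] (depth 5)
After 'push 20': stack = [0, 0, 0, -5, 14, 20] (depth 6)
After 'mul': stack = [0, 0, 0, -5, 280] (depth 5)
After 'mod': stack = [0, 0, 0, 275] (depth 4)
After 'neg': stack = [0, 0, 0, -275] (depth 4)
After 'swap': stack = [0, 0, -275, 0] (depth 4)
After 'push 2': stack = [0, 0, -275, 0, 2] (depth 5)
After 'over': stack = [0, 0, -275, 0, 2, 0] (depth 6)
After 'swap': stack = [0, 0, -275, 0, 0, 2] (depth 6)
After 'pick 2': stack = [0, 0, -275, 0, 0, 2, 0] (depth 7)
After 'push 4': stack = [0, 0, -275, 0, 0, 2, 0, 4] (depth 8)
After 'eq': stack = [0, 0, -275, 0, 0, 2, 0] (depth 7)
After 'rot': stack = [0, 0, -275, 0, 2, 0, 0] (depth 7)

Answer: 7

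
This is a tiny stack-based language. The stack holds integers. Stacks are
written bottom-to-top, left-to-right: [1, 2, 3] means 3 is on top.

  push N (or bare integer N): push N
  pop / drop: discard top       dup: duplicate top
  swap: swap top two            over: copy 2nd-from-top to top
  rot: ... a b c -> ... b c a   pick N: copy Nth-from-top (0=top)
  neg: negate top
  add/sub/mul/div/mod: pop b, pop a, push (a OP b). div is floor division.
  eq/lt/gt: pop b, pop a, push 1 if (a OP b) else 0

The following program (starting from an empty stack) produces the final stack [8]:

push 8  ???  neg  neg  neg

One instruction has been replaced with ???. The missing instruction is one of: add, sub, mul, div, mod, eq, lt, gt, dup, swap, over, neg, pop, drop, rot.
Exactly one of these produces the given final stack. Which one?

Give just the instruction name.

Stack before ???: [8]
Stack after ???:  [-8]
The instruction that transforms [8] -> [-8] is: neg

Answer: neg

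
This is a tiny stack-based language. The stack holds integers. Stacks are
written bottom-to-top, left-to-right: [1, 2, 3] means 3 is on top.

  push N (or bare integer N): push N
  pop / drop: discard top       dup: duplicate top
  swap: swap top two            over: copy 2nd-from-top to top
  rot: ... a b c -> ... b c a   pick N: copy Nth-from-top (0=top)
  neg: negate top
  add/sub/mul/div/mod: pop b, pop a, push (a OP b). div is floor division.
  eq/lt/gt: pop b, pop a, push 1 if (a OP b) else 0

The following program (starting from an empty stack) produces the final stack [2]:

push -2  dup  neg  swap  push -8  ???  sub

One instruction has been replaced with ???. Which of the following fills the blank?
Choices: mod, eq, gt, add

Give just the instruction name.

Answer: eq

Derivation:
Stack before ???: [2, -2, -8]
Stack after ???:  [2, 0]
Checking each choice:
  mod: produces [4]
  eq: MATCH
  gt: produces [1]
  add: produces [12]


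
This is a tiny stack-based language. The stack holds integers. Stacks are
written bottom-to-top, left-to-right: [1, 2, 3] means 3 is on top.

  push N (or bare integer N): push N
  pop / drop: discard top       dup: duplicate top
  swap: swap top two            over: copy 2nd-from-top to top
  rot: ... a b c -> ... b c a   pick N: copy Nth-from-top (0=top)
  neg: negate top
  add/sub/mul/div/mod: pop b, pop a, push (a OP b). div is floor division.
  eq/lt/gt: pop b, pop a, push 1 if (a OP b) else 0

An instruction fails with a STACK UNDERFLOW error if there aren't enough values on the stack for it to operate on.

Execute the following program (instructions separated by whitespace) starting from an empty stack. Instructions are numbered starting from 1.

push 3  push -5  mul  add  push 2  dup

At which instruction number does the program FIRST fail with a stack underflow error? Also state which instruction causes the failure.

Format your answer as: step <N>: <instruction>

Step 1 ('push 3'): stack = [3], depth = 1
Step 2 ('push -5'): stack = [3, -5], depth = 2
Step 3 ('mul'): stack = [-15], depth = 1
Step 4 ('add'): needs 2 value(s) but depth is 1 — STACK UNDERFLOW

Answer: step 4: add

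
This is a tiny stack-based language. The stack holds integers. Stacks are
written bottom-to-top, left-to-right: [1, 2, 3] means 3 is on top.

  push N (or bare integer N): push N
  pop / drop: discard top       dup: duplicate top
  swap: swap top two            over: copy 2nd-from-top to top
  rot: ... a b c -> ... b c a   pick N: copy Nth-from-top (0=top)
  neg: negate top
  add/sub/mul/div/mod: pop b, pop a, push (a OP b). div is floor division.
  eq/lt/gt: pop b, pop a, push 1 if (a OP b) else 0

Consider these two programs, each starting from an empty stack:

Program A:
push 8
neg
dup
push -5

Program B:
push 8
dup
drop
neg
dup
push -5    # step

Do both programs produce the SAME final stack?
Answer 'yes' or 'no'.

Answer: yes

Derivation:
Program A trace:
  After 'push 8': [8]
  After 'neg': [-8]
  After 'dup': [-8, -8]
  After 'push -5': [-8, -8, -5]
Program A final stack: [-8, -8, -5]

Program B trace:
  After 'push 8': [8]
  After 'dup': [8, 8]
  After 'drop': [8]
  After 'neg': [-8]
  After 'dup': [-8, -8]
  After 'push -5': [-8, -8, -5]
Program B final stack: [-8, -8, -5]
Same: yes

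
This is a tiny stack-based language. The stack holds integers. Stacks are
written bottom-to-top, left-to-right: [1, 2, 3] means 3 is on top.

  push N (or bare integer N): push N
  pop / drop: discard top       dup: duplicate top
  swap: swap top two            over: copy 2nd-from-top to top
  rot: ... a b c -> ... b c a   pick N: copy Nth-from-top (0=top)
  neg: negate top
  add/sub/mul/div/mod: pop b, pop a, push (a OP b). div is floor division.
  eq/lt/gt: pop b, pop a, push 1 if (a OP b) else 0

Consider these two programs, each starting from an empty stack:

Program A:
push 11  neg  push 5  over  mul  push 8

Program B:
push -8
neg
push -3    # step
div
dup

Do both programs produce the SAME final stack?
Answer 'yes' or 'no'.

Answer: no

Derivation:
Program A trace:
  After 'push 11': [11]
  After 'neg': [-11]
  After 'push 5': [-11, 5]
  After 'over': [-11, 5, -11]
  After 'mul': [-11, -55]
  After 'push 8': [-11, -55, 8]
Program A final stack: [-11, -55, 8]

Program B trace:
  After 'push -8': [-8]
  After 'neg': [8]
  After 'push -3': [8, -3]
  After 'div': [-3]
  After 'dup': [-3, -3]
Program B final stack: [-3, -3]
Same: no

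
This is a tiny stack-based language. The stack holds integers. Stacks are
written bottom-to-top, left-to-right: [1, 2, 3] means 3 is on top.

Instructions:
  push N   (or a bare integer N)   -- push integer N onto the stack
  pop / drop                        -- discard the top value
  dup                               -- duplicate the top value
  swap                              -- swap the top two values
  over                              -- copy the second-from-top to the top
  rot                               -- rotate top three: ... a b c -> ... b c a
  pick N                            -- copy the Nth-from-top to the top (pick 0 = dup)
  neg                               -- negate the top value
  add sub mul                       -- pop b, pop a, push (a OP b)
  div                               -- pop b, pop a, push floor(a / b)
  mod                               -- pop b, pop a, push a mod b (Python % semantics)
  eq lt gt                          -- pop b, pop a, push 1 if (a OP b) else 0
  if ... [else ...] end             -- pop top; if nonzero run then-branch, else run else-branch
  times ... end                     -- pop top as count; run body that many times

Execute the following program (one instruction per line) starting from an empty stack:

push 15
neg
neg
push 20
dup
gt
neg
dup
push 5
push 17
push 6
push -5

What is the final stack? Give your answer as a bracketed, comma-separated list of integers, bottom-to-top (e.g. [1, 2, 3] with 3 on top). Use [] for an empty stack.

Answer: [15, 0, 0, 5, 17, 6, -5]

Derivation:
After 'push 15': [15]
After 'neg': [-15]
After 'neg': [15]
After 'push 20': [15, 20]
After 'dup': [15, 20, 20]
After 'gt': [15, 0]
After 'neg': [15, 0]
After 'dup': [15, 0, 0]
After 'push 5': [15, 0, 0, 5]
After 'push 17': [15, 0, 0, 5, 17]
After 'push 6': [15, 0, 0, 5, 17, 6]
After 'push -5': [15, 0, 0, 5, 17, 6, -5]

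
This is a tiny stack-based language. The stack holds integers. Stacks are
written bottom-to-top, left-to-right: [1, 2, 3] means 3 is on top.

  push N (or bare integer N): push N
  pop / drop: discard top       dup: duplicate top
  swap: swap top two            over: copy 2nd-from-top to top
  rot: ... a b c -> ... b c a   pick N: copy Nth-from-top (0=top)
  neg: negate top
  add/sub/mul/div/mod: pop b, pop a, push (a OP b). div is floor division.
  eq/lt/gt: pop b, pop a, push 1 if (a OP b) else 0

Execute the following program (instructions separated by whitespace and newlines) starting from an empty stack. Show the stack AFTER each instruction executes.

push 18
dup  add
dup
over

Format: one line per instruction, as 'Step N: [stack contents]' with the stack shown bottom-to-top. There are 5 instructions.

Step 1: [18]
Step 2: [18, 18]
Step 3: [36]
Step 4: [36, 36]
Step 5: [36, 36, 36]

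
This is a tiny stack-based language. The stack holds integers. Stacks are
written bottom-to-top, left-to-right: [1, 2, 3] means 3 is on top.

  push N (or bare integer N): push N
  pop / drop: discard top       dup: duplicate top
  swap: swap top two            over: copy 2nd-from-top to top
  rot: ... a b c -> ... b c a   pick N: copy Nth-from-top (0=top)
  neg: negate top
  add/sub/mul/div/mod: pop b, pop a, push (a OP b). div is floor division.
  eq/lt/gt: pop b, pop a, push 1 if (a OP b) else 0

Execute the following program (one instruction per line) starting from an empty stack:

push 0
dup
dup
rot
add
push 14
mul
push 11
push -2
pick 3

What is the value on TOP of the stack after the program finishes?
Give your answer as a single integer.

Answer: 0

Derivation:
After 'push 0': [0]
After 'dup': [0, 0]
After 'dup': [0, 0, 0]
After 'rot': [0, 0, 0]
After 'add': [0, 0]
After 'push 14': [0, 0, 14]
After 'mul': [0, 0]
After 'push 11': [0, 0, 11]
After 'push -2': [0, 0, 11, -2]
After 'pick 3': [0, 0, 11, -2, 0]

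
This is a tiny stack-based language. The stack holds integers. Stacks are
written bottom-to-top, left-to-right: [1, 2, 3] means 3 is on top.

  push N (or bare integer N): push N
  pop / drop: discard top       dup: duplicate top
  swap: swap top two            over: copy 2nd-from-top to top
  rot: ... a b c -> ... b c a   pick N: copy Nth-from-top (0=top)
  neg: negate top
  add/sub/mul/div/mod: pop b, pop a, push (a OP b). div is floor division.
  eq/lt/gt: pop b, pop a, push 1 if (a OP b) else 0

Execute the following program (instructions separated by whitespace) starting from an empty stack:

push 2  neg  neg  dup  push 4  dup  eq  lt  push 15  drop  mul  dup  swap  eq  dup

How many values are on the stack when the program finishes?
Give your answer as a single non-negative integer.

After 'push 2': stack = [2] (depth 1)
After 'neg': stack = [-2] (depth 1)
After 'neg': stack = [2] (depth 1)
After 'dup': stack = [2, 2] (depth 2)
After 'push 4': stack = [2, 2, 4] (depth 3)
After 'dup': stack = [2, 2, 4, 4] (depth 4)
After 'eq': stack = [2, 2, 1] (depth 3)
After 'lt': stack = [2, 0] (depth 2)
After 'push 15': stack = [2, 0, 15] (depth 3)
After 'drop': stack = [2, 0] (depth 2)
After 'mul': stack = [0] (depth 1)
After 'dup': stack = [0, 0] (depth 2)
After 'swap': stack = [0, 0] (depth 2)
After 'eq': stack = [1] (depth 1)
After 'dup': stack = [1, 1] (depth 2)

Answer: 2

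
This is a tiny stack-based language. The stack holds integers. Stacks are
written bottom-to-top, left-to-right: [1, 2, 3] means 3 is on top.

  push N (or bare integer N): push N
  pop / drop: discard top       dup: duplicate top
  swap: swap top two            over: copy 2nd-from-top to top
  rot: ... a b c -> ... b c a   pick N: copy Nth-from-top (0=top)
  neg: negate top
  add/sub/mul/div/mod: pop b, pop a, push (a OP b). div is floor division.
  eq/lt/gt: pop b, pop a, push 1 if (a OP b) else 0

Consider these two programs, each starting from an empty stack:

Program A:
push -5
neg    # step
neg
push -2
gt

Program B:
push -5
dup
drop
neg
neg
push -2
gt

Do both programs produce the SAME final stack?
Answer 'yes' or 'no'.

Program A trace:
  After 'push -5': [-5]
  After 'neg': [5]
  After 'neg': [-5]
  After 'push -2': [-5, -2]
  After 'gt': [0]
Program A final stack: [0]

Program B trace:
  After 'push -5': [-5]
  After 'dup': [-5, -5]
  After 'drop': [-5]
  After 'neg': [5]
  After 'neg': [-5]
  After 'push -2': [-5, -2]
  After 'gt': [0]
Program B final stack: [0]
Same: yes

Answer: yes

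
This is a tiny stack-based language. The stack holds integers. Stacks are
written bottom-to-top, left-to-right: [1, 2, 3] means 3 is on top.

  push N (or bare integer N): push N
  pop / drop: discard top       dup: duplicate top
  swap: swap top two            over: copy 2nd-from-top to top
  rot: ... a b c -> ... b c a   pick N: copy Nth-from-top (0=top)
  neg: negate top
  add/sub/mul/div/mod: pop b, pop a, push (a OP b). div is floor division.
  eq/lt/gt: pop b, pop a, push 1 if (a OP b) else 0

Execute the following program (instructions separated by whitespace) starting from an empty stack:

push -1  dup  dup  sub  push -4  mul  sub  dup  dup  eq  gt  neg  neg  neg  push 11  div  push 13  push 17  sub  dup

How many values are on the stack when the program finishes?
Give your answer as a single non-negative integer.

Answer: 3

Derivation:
After 'push -1': stack = [-1] (depth 1)
After 'dup': stack = [-1, -1] (depth 2)
After 'dup': stack = [-1, -1, -1] (depth 3)
After 'sub': stack = [-1, 0] (depth 2)
After 'push -4': stack = [-1, 0, -4] (depth 3)
After 'mul': stack = [-1, 0] (depth 2)
After 'sub': stack = [-1] (depth 1)
After 'dup': stack = [-1, -1] (depth 2)
After 'dup': stack = [-1, -1, -1] (depth 3)
After 'eq': stack = [-1, 1] (depth 2)
After 'gt': stack = [0] (depth 1)
After 'neg': stack = [0] (depth 1)
After 'neg': stack = [0] (depth 1)
After 'neg': stack = [0] (depth 1)
After 'push 11': stack = [0, 11] (depth 2)
After 'div': stack = [0] (depth 1)
After 'push 13': stack = [0, 13] (depth 2)
After 'push 17': stack = [0, 13, 17] (depth 3)
After 'sub': stack = [0, -4] (depth 2)
After 'dup': stack = [0, -4, -4] (depth 3)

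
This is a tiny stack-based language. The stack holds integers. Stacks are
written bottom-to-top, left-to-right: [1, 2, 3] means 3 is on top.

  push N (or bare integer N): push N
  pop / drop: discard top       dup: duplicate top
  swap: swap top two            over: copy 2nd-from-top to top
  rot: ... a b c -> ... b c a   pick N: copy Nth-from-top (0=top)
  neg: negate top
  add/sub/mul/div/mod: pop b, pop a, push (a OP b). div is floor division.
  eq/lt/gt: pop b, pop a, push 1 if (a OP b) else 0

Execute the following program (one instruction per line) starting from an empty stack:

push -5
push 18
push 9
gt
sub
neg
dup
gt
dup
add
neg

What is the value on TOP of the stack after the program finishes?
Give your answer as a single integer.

Answer: 0

Derivation:
After 'push -5': [-5]
After 'push 18': [-5, 18]
After 'push 9': [-5, 18, 9]
After 'gt': [-5, 1]
After 'sub': [-6]
After 'neg': [6]
After 'dup': [6, 6]
After 'gt': [0]
After 'dup': [0, 0]
After 'add': [0]
After 'neg': [0]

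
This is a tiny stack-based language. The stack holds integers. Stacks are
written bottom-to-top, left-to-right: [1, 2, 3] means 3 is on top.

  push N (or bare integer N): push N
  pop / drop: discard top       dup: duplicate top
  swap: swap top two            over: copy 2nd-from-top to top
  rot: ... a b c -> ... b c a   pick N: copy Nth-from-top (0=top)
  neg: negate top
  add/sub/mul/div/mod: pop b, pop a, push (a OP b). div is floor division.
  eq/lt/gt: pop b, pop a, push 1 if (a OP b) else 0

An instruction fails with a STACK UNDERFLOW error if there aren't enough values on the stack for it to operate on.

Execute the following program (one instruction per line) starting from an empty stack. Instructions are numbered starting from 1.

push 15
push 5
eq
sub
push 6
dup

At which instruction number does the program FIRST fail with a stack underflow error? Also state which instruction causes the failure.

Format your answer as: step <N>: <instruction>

Step 1 ('push 15'): stack = [15], depth = 1
Step 2 ('push 5'): stack = [15, 5], depth = 2
Step 3 ('eq'): stack = [0], depth = 1
Step 4 ('sub'): needs 2 value(s) but depth is 1 — STACK UNDERFLOW

Answer: step 4: sub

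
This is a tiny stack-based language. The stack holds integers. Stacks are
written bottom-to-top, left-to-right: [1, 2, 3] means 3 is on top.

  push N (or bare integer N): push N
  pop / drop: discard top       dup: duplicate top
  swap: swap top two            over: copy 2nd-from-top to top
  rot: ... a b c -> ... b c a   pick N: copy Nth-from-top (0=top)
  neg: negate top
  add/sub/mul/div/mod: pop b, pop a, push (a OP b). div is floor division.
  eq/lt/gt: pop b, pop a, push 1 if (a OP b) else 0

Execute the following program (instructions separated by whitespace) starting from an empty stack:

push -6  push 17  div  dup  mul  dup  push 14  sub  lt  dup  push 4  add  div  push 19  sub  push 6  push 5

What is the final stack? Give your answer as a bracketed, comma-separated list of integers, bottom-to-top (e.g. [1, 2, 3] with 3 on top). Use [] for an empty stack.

Answer: [-19, 6, 5]

Derivation:
After 'push -6': [-6]
After 'push 17': [-6, 17]
After 'div': [-1]
After 'dup': [-1, -1]
After 'mul': [1]
After 'dup': [1, 1]
After 'push 14': [1, 1, 14]
After 'sub': [1, -13]
After 'lt': [0]
After 'dup': [0, 0]
After 'push 4': [0, 0, 4]
After 'add': [0, 4]
After 'div': [0]
After 'push 19': [0, 19]
After 'sub': [-19]
After 'push 6': [-19, 6]
After 'push 5': [-19, 6, 5]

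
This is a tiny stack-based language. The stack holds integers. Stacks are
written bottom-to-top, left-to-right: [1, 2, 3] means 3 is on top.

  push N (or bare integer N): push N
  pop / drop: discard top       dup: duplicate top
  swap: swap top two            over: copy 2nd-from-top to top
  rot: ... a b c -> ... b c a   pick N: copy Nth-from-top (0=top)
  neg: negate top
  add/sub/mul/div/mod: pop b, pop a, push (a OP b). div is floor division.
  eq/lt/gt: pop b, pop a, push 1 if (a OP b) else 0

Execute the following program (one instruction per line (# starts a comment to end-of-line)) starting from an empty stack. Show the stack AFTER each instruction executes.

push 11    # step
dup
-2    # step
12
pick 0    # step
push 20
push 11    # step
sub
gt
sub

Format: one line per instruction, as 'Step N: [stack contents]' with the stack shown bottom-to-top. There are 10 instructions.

Step 1: [11]
Step 2: [11, 11]
Step 3: [11, 11, -2]
Step 4: [11, 11, -2, 12]
Step 5: [11, 11, -2, 12, 12]
Step 6: [11, 11, -2, 12, 12, 20]
Step 7: [11, 11, -2, 12, 12, 20, 11]
Step 8: [11, 11, -2, 12, 12, 9]
Step 9: [11, 11, -2, 12, 1]
Step 10: [11, 11, -2, 11]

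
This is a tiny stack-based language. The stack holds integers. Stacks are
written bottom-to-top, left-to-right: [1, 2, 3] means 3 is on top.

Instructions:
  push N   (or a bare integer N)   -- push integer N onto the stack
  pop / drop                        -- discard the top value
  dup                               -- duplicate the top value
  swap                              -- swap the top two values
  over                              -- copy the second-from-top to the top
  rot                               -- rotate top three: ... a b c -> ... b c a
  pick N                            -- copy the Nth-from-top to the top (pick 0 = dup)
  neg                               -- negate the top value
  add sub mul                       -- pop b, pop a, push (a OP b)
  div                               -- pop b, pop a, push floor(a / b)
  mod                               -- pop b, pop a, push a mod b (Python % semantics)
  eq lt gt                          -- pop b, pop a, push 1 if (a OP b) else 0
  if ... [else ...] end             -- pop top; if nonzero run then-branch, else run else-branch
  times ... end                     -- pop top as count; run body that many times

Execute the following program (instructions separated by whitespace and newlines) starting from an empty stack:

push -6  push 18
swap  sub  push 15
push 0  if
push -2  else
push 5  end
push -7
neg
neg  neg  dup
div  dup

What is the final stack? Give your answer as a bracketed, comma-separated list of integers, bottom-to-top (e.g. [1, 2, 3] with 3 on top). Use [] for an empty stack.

Answer: [24, 15, 5, 1, 1]

Derivation:
After 'push -6': [-6]
After 'push 18': [-6, 18]
After 'swap': [18, -6]
After 'sub': [24]
After 'push 15': [24, 15]
After 'push 0': [24, 15, 0]
After 'if': [24, 15]
After 'push 5': [24, 15, 5]
After 'push -7': [24, 15, 5, -7]
After 'neg': [24, 15, 5, 7]
After 'neg': [24, 15, 5, -7]
After 'neg': [24, 15, 5, 7]
After 'dup': [24, 15, 5, 7, 7]
After 'div': [24, 15, 5, 1]
After 'dup': [24, 15, 5, 1, 1]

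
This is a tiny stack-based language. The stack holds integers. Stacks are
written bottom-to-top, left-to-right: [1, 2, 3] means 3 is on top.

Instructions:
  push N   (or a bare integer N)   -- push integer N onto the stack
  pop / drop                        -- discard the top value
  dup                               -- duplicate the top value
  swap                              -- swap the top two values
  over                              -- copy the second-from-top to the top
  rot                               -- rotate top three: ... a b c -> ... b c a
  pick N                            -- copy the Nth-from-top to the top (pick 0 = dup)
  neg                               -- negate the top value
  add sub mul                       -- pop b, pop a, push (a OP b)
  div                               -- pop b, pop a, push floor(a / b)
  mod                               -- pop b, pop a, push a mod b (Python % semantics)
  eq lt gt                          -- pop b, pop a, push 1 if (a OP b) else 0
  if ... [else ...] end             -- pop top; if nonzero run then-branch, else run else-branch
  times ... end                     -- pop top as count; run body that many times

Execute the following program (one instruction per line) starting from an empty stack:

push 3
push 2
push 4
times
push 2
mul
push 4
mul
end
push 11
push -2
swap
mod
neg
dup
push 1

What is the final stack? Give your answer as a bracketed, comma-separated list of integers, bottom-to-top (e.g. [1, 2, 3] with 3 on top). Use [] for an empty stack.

After 'push 3': [3]
After 'push 2': [3, 2]
After 'push 4': [3, 2, 4]
After 'times': [3, 2]
After 'push 2': [3, 2, 2]
After 'mul': [3, 4]
After 'push 4': [3, 4, 4]
After 'mul': [3, 16]
After 'push 2': [3, 16, 2]
After 'mul': [3, 32]
After 'push 4': [3, 32, 4]
After 'mul': [3, 128]
  ...
After 'mul': [3, 1024]
After 'push 2': [3, 1024, 2]
After 'mul': [3, 2048]
After 'push 4': [3, 2048, 4]
After 'mul': [3, 8192]
After 'push 11': [3, 8192, 11]
After 'push -2': [3, 8192, 11, -2]
After 'swap': [3, 8192, -2, 11]
After 'mod': [3, 8192, 9]
After 'neg': [3, 8192, -9]
After 'dup': [3, 8192, -9, -9]
After 'push 1': [3, 8192, -9, -9, 1]

Answer: [3, 8192, -9, -9, 1]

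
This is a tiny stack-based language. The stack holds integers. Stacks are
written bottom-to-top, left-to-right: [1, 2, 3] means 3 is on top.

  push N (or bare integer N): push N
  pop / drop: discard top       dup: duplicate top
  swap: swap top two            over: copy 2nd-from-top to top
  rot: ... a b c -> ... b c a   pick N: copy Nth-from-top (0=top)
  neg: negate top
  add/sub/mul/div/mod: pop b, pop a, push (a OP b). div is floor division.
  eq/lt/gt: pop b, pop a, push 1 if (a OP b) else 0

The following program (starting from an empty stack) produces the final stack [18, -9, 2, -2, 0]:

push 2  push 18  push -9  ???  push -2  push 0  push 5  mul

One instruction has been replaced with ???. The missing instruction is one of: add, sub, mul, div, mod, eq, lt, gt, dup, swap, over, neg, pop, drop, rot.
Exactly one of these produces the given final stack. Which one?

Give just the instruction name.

Answer: rot

Derivation:
Stack before ???: [2, 18, -9]
Stack after ???:  [18, -9, 2]
The instruction that transforms [2, 18, -9] -> [18, -9, 2] is: rot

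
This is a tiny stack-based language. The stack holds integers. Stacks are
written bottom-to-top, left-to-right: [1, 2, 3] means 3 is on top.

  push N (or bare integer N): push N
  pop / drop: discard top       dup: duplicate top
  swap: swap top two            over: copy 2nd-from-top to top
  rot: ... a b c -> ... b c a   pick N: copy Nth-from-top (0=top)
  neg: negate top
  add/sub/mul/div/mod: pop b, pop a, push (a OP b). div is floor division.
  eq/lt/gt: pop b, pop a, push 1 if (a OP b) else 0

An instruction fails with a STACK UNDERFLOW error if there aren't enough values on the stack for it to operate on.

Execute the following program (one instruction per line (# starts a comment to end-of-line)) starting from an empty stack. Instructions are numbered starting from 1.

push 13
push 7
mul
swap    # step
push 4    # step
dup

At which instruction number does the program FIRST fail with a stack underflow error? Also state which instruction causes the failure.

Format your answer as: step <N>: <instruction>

Answer: step 4: swap

Derivation:
Step 1 ('push 13'): stack = [13], depth = 1
Step 2 ('push 7'): stack = [13, 7], depth = 2
Step 3 ('mul'): stack = [91], depth = 1
Step 4 ('swap'): needs 2 value(s) but depth is 1 — STACK UNDERFLOW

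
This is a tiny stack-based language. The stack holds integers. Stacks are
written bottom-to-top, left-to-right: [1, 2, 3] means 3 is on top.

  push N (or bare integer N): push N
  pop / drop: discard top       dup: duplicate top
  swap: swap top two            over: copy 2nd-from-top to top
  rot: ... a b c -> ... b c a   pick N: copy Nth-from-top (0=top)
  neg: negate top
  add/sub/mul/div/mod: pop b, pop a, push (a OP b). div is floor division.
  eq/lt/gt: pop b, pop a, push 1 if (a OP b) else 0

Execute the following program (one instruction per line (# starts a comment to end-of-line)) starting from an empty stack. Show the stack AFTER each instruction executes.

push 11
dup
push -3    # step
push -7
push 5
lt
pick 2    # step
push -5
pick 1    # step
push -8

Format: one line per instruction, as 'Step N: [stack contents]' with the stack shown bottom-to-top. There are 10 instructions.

Step 1: [11]
Step 2: [11, 11]
Step 3: [11, 11, -3]
Step 4: [11, 11, -3, -7]
Step 5: [11, 11, -3, -7, 5]
Step 6: [11, 11, -3, 1]
Step 7: [11, 11, -3, 1, 11]
Step 8: [11, 11, -3, 1, 11, -5]
Step 9: [11, 11, -3, 1, 11, -5, 11]
Step 10: [11, 11, -3, 1, 11, -5, 11, -8]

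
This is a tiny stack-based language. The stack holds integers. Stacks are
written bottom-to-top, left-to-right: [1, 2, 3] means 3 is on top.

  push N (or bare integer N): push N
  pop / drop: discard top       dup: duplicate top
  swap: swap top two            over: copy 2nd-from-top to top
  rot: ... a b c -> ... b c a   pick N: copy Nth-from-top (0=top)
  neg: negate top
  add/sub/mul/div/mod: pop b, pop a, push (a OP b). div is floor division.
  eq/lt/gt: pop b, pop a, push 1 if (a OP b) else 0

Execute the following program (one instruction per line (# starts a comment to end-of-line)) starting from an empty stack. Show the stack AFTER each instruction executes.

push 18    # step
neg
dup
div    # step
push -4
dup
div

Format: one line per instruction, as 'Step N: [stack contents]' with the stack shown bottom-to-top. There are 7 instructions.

Step 1: [18]
Step 2: [-18]
Step 3: [-18, -18]
Step 4: [1]
Step 5: [1, -4]
Step 6: [1, -4, -4]
Step 7: [1, 1]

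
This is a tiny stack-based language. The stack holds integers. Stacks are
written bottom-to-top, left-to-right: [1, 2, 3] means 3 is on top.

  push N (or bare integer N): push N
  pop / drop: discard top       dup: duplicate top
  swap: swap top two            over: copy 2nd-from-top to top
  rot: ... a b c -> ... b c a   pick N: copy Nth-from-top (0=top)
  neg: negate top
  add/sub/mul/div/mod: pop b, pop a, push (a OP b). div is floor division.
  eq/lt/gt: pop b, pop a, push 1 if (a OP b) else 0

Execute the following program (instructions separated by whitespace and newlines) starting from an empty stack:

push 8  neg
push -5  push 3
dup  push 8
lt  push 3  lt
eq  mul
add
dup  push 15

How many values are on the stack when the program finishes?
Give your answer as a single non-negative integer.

After 'push 8': stack = [8] (depth 1)
After 'neg': stack = [-8] (depth 1)
After 'push -5': stack = [-8, -5] (depth 2)
After 'push 3': stack = [-8, -5, 3] (depth 3)
After 'dup': stack = [-8, -5, 3, 3] (depth 4)
After 'push 8': stack = [-8, -5, 3, 3, 8] (depth 5)
After 'lt': stack = [-8, -5, 3, 1] (depth 4)
After 'push 3': stack = [-8, -5, 3, 1, 3] (depth 5)
After 'lt': stack = [-8, -5, 3, 1] (depth 4)
After 'eq': stack = [-8, -5, 0] (depth 3)
After 'mul': stack = [-8, 0] (depth 2)
After 'add': stack = [-8] (depth 1)
After 'dup': stack = [-8, -8] (depth 2)
After 'push 15': stack = [-8, -8, 15] (depth 3)

Answer: 3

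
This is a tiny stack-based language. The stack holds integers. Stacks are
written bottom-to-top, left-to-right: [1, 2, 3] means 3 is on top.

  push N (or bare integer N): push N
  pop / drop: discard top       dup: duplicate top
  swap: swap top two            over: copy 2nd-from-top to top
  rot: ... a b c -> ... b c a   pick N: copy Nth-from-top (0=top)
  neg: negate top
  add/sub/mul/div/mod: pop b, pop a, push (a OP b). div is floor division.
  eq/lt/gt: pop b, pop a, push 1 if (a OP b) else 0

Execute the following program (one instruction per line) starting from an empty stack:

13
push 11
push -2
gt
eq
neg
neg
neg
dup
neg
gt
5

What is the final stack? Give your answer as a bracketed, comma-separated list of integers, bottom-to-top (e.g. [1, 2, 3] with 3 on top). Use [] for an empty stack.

After 'push 13': [13]
After 'push 11': [13, 11]
After 'push -2': [13, 11, -2]
After 'gt': [13, 1]
After 'eq': [0]
After 'neg': [0]
After 'neg': [0]
After 'neg': [0]
After 'dup': [0, 0]
After 'neg': [0, 0]
After 'gt': [0]
After 'push 5': [0, 5]

Answer: [0, 5]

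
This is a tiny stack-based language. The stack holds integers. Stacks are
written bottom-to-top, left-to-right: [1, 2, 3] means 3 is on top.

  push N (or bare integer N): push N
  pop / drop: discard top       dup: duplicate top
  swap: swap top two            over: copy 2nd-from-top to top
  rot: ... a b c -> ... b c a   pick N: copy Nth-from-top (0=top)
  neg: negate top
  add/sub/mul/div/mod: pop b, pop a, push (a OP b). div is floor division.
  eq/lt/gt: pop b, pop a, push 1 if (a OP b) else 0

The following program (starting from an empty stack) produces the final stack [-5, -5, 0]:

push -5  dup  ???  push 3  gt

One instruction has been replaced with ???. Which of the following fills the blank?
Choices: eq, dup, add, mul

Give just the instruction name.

Answer: dup

Derivation:
Stack before ???: [-5, -5]
Stack after ???:  [-5, -5, -5]
Checking each choice:
  eq: produces [0]
  dup: MATCH
  add: produces [0]
  mul: produces [1]


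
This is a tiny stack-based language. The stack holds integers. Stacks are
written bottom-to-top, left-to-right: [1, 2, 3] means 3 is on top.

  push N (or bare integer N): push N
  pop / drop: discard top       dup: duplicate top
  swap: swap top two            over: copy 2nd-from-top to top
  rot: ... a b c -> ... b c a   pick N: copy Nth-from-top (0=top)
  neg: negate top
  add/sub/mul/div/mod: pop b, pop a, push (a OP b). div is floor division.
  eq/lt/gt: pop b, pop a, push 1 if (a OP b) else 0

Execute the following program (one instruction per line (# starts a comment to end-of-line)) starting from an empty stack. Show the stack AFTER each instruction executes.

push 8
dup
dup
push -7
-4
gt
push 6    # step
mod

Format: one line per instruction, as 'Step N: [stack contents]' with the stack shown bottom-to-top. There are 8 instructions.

Step 1: [8]
Step 2: [8, 8]
Step 3: [8, 8, 8]
Step 4: [8, 8, 8, -7]
Step 5: [8, 8, 8, -7, -4]
Step 6: [8, 8, 8, 0]
Step 7: [8, 8, 8, 0, 6]
Step 8: [8, 8, 8, 0]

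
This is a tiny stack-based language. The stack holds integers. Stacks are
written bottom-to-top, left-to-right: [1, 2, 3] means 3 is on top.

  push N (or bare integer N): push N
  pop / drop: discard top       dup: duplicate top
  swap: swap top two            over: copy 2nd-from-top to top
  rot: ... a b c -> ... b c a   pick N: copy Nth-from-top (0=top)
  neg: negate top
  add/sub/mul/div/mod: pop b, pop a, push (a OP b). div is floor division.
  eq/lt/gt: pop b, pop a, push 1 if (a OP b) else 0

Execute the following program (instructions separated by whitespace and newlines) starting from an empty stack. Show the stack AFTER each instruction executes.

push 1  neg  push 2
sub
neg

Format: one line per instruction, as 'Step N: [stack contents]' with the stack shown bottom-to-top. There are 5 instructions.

Step 1: [1]
Step 2: [-1]
Step 3: [-1, 2]
Step 4: [-3]
Step 5: [3]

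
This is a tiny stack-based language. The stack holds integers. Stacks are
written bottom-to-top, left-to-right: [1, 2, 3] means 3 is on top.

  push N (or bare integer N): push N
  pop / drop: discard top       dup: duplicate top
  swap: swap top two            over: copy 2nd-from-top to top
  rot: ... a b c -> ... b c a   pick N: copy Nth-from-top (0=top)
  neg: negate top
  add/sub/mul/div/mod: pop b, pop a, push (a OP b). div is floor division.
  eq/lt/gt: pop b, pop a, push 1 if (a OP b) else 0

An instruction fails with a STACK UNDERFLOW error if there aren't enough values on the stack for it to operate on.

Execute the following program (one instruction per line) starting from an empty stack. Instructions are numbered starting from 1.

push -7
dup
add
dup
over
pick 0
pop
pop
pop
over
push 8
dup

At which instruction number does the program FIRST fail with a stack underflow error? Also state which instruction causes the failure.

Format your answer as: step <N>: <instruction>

Answer: step 10: over

Derivation:
Step 1 ('push -7'): stack = [-7], depth = 1
Step 2 ('dup'): stack = [-7, -7], depth = 2
Step 3 ('add'): stack = [-14], depth = 1
Step 4 ('dup'): stack = [-14, -14], depth = 2
Step 5 ('over'): stack = [-14, -14, -14], depth = 3
Step 6 ('pick 0'): stack = [-14, -14, -14, -14], depth = 4
Step 7 ('pop'): stack = [-14, -14, -14], depth = 3
Step 8 ('pop'): stack = [-14, -14], depth = 2
Step 9 ('pop'): stack = [-14], depth = 1
Step 10 ('over'): needs 2 value(s) but depth is 1 — STACK UNDERFLOW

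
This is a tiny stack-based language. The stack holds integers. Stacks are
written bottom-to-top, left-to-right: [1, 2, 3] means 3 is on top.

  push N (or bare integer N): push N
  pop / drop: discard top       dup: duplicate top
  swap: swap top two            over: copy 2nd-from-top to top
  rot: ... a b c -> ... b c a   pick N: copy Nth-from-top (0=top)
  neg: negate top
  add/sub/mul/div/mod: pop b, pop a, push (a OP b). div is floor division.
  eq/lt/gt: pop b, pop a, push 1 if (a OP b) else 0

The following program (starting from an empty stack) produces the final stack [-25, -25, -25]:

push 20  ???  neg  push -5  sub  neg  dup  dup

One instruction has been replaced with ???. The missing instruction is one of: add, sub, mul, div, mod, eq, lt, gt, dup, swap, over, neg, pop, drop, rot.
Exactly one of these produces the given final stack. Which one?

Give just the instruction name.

Stack before ???: [20]
Stack after ???:  [-20]
The instruction that transforms [20] -> [-20] is: neg

Answer: neg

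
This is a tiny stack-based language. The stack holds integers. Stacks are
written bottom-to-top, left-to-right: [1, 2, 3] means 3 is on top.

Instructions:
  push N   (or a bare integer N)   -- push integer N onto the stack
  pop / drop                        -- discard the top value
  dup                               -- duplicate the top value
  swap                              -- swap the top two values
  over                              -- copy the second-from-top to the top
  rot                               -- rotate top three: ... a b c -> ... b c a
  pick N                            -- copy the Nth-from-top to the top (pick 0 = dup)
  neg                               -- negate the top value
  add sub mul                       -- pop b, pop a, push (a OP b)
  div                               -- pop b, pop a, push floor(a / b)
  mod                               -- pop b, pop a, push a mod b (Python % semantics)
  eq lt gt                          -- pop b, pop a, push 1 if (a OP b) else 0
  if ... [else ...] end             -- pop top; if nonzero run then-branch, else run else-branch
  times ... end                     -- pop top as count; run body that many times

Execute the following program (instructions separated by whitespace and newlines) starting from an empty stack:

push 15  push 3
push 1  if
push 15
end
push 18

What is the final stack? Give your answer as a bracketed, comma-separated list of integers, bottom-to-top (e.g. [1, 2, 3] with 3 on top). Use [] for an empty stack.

After 'push 15': [15]
After 'push 3': [15, 3]
After 'push 1': [15, 3, 1]
After 'if': [15, 3]
After 'push 15': [15, 3, 15]
After 'push 18': [15, 3, 15, 18]

Answer: [15, 3, 15, 18]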